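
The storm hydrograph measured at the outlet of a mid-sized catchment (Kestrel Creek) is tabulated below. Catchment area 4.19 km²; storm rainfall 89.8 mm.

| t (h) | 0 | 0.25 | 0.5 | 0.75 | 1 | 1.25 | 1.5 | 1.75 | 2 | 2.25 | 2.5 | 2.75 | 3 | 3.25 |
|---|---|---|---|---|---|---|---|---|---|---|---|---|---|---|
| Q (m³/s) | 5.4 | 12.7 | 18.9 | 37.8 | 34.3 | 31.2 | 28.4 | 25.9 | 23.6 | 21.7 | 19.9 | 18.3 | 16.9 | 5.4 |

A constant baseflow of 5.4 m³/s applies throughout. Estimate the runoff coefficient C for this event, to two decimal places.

ΣQ_DR = 224.8 m³/s; V = ΣQ_DR·Δt = 2.023 × 10^5 m³.
Runoff depth d = V / A = 48.29 mm.
C = d / P = 48.29 / 89.8 = 0.54.

C ≈ 0.54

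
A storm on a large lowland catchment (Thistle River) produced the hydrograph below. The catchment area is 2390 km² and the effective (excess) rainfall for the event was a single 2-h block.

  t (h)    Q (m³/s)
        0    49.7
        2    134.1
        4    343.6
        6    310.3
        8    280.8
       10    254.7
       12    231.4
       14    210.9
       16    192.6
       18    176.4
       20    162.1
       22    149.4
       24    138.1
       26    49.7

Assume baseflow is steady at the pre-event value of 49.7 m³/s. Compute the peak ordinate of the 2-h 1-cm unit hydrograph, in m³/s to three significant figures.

U_p ≈ 491 m³/s

Direct runoff: 0.0, 84.4, 293.9, 260.6, 231.1, 205.0, 181.7, 161.2, 142.9, 126.7, 112.4, 99.7, 88.4, 0.0 m³/s; ΣQ_DR = 1988 m³/s, peak = 293.9 m³/s.
Runoff depth d = ΣQ_DR·Δt / A = 1988 × 7200 / (2390 km²) = 5.989 mm.
The 1-cm UH is the DRH scaled by (10 mm)/d, so U_p = 293.9 × 10/5.989 = 491 m³/s.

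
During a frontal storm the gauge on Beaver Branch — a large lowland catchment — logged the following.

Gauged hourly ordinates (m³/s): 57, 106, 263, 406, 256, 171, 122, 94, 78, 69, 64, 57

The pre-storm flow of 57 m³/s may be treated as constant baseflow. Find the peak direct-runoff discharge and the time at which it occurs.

Subtracting baseflow gives direct-runoff ordinates: 0.0, 49.0, 206.0, 349.0, 199.0, 114.0, 65.0, 37.0, 21.0, 12.0, 7.0, 0.0 m³/s.
The maximum is 349.0 m³/s, occurring at the reading for t = 3 h.

Q_p = 349.0 m³/s at t = 3 h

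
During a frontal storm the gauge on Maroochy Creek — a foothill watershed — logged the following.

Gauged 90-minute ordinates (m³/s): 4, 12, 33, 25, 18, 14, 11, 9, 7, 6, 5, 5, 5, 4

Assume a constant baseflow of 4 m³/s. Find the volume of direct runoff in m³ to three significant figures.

V ≈ 5.51 × 10^5 m³

Direct-runoff ordinates (Q − Q_b): 0.0, 8.0, 29.0, 21.0, 14.0, 10.0, 7.0, 5.0, 3.0, 2.0, 1.0, 1.0, 1.0, 0.0 m³/s.
ΣQ_DR = 102.0 m³/s.
With Δt = 1.5 h = 5400 s, V = ΣQ_DR · Δt = 102.0 × 5400 = 5.51 × 10^5 m³.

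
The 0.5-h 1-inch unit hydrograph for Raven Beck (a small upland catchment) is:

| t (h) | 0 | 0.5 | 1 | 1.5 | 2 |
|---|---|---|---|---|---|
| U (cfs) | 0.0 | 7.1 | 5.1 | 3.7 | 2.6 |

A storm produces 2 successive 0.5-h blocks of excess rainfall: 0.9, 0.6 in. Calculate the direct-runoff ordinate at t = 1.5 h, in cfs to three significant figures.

By discrete convolution, Q_j = Σ (P_i / 1 in) · U_{j−i}.
At t = 1.5 h (j=3): Q = (0.9/1)·3.7 + (0.6/1)·5.1 = 6.39 cfs.

Q ≈ 6.39 cfs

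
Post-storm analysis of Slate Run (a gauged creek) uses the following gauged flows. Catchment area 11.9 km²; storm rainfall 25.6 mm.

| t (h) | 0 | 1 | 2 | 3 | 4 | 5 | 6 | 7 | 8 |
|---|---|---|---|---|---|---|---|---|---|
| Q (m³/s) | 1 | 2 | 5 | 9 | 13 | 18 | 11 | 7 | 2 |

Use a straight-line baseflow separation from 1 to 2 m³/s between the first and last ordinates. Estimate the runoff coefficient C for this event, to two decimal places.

ΣQ_DR = 54.50 m³/s; V = ΣQ_DR·Δt = 1.962 × 10^5 m³.
Runoff depth d = V / A = 16.49 mm.
C = d / P = 16.49 / 25.6 = 0.64.

C ≈ 0.64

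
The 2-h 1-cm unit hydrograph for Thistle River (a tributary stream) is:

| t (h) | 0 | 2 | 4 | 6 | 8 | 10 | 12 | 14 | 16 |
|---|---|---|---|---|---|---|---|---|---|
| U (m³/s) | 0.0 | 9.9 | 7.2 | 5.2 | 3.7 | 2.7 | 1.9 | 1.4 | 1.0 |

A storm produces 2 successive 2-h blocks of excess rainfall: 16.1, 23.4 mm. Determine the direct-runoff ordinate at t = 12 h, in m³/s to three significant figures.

Q ≈ 9.38 m³/s

By discrete convolution, Q_j = Σ (P_i / 10 mm) · U_{j−i}.
At t = 12 h (j=6): Q = (16.1/10)·1.9 + (23.4/10)·2.7 = 9.38 m³/s.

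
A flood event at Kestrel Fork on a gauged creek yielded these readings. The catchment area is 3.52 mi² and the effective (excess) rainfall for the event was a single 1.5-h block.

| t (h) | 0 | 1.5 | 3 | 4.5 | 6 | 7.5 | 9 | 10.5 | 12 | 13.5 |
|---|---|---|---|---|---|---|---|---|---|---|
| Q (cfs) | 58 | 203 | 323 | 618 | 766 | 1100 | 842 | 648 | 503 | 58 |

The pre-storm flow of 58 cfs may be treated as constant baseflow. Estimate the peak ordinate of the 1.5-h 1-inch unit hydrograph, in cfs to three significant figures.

Direct runoff: 0.0, 145.0, 265.0, 560.0, 708.0, 1042.0, 784.0, 590.0, 445.0, 0.0 cfs; ΣQ_DR = 4539 cfs, peak = 1042.0 cfs.
Runoff depth d = ΣQ_DR·Δt / A = 4539 × 5400 / (3.52 mi²) = 2.997 in.
The 1-inch UH is the DRH scaled by (1 in)/d, so U_p = 1042.0 × 1/2.997 = 348 cfs.

U_p ≈ 348 cfs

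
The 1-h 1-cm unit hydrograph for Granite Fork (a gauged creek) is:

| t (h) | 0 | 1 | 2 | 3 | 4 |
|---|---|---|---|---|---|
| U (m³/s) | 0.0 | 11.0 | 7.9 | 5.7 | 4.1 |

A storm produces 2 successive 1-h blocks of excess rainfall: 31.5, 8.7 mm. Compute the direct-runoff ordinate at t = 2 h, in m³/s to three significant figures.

By discrete convolution, Q_j = Σ (P_i / 10 mm) · U_{j−i}.
At t = 2 h (j=2): Q = (31.5/10)·7.9 + (8.7/10)·11.0 = 34.5 m³/s.

Q ≈ 34.5 m³/s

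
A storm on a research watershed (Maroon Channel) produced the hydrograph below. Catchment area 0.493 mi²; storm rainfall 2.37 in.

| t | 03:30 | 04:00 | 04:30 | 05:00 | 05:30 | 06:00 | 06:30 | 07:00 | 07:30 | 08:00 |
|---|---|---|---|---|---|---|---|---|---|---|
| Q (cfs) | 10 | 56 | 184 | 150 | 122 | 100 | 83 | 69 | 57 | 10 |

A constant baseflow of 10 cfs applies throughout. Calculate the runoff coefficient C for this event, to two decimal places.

ΣQ_DR = 741.0 cfs; V = ΣQ_DR·Δt = 1.334 × 10^6 ft³.
Runoff depth d = V / A = 1.165 in.
C = d / P = 1.165 / 2.37 = 0.49.

C ≈ 0.49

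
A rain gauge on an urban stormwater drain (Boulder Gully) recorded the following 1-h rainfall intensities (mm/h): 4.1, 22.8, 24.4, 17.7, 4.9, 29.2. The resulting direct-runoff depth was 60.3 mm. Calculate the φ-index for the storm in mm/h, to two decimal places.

Only the 4 blocks with intensity above φ contribute runoff: 22.8, 24.4, 17.7, 29.2 mm/h.
Σ(I−φ)·Δt = d  ⇒  (22.8+24.4+17.7+29.2 − 4φ)·1 = 60.3
φ = (94.10 − 60.3/1) / 4 = 8.45 mm/h.

φ ≈ 8.45 mm/h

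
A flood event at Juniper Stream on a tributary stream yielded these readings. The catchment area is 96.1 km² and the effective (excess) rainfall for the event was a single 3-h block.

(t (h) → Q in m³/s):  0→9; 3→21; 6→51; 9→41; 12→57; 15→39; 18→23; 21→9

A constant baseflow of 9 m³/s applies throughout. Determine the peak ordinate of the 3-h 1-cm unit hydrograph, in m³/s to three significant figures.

Direct runoff: 0.0, 12.0, 42.0, 32.0, 48.0, 30.0, 14.0, 0.0 m³/s; ΣQ_DR = 178.0 m³/s, peak = 48.0 m³/s.
Runoff depth d = ΣQ_DR·Δt / A = 178.0 × 10800 / (96.1 km²) = 20.00 mm.
The 1-cm UH is the DRH scaled by (10 mm)/d, so U_p = 48.0 × 10/20.00 = 24.0 m³/s.

U_p ≈ 24.0 m³/s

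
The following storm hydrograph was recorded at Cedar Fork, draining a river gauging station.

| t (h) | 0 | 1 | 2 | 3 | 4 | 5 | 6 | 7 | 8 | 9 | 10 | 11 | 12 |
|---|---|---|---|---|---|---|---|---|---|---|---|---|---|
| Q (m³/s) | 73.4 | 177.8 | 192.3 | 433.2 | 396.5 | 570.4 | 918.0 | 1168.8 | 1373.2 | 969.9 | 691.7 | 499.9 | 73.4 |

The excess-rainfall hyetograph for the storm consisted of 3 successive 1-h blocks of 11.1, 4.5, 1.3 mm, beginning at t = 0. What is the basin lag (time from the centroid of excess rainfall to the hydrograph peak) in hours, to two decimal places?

t_L ≈ 7.08 h

Centroid of excess rainfall: t_c = Σ P_i·t̄_i / ΣP_i = 0.9201 h (block centres at 0.5, 1.5, 2.5 h).
Hydrograph peak occurs at t = 8 h, so basin lag t_L = 8 − 0.9201 = 7.08 h.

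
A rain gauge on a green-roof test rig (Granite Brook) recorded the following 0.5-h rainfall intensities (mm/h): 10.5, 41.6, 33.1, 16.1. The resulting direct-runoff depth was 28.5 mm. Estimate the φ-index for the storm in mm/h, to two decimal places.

Only the 3 blocks with intensity above φ contribute runoff: 41.6, 33.1, 16.1 mm/h.
Σ(I−φ)·Δt = d  ⇒  (41.6+33.1+16.1 − 3φ)·0.5 = 28.5
φ = (90.80 − 28.5/0.5) / 3 = 11.27 mm/h.

φ ≈ 11.27 mm/h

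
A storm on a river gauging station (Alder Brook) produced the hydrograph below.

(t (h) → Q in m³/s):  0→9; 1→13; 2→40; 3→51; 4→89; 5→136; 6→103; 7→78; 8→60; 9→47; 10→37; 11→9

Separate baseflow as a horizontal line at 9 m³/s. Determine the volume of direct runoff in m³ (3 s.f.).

Direct-runoff ordinates (Q − Q_b): 0.0, 4.0, 31.0, 42.0, 80.0, 127.0, 94.0, 69.0, 51.0, 38.0, 28.0, 0.0 m³/s.
ΣQ_DR = 564.0 m³/s.
With Δt = 1 h = 3600 s, V = ΣQ_DR · Δt = 564.0 × 3600 = 2.03 × 10^6 m³.

V ≈ 2.03 × 10^6 m³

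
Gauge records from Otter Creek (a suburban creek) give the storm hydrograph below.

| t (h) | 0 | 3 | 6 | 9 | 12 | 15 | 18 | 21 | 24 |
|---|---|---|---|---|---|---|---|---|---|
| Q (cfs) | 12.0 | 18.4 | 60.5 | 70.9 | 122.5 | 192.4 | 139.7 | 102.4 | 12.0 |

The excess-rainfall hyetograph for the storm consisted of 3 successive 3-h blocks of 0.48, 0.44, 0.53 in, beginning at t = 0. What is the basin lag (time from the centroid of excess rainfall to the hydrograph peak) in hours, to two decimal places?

t_L ≈ 10.40 h

Centroid of excess rainfall: t_c = Σ P_i·t̄_i / ΣP_i = 4.6034 h (block centres at 1.5, 4.5, 7.5 h).
Hydrograph peak occurs at t = 15 h, so basin lag t_L = 15 − 4.6034 = 10.40 h.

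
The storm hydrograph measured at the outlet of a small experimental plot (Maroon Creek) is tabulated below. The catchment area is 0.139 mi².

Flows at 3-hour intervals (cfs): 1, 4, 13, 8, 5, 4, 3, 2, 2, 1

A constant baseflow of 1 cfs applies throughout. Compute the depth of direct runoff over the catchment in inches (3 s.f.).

d ≈ 1.10 in

Direct runoff: 0.0, 3.0, 12.0, 7.0, 4.0, 3.0, 2.0, 1.0, 1.0, 0.0 cfs; ΣQ_DR = 33.00 cfs.
V = ΣQ_DR · Δt = 33.00 × 10800 s = 3.564 × 10^5 ft³.
Over A = 0.139 mi², depth = V / A = 1.10 in.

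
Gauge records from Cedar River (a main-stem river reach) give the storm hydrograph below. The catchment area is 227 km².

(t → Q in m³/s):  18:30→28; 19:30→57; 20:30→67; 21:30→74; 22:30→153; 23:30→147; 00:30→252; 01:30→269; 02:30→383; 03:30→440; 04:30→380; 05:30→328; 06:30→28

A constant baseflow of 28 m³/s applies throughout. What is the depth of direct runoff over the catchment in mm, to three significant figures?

d ≈ 35.6 mm

Direct runoff: 0.0, 29.0, 39.0, 46.0, 125.0, 119.0, 224.0, 241.0, 355.0, 412.0, 352.0, 300.0, 0.0 m³/s; ΣQ_DR = 2242 m³/s.
V = ΣQ_DR · Δt = 2242 × 3600 s = 8.071 × 10^6 m³.
Over A = 227 km², depth = V / A = 35.6 mm.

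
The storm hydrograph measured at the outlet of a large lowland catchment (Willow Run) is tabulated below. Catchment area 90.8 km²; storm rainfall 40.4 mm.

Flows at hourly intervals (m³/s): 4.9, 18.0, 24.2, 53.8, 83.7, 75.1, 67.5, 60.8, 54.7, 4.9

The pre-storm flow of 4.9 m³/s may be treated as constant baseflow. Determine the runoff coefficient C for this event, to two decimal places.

ΣQ_DR = 398.6 m³/s; V = ΣQ_DR·Δt = 1.435 × 10^6 m³.
Runoff depth d = V / A = 15.80 mm.
C = d / P = 15.80 / 40.4 = 0.39.

C ≈ 0.39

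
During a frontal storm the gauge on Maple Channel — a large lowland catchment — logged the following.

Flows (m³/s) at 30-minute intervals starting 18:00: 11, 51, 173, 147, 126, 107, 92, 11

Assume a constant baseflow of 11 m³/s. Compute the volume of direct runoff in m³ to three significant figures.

Direct-runoff ordinates (Q − Q_b): 0.0, 40.0, 162.0, 136.0, 115.0, 96.0, 81.0, 0.0 m³/s.
ΣQ_DR = 630.0 m³/s.
With Δt = 0.5 h = 1800 s, V = ΣQ_DR · Δt = 630.0 × 1800 = 1.13 × 10^6 m³.

V ≈ 1.13 × 10^6 m³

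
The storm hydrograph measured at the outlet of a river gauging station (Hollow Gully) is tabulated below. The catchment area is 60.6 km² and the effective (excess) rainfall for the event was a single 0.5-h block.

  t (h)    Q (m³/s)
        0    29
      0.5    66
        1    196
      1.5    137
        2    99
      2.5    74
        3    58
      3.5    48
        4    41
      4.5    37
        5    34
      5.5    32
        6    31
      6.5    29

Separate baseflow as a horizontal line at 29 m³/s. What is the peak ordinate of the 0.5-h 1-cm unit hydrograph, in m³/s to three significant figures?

U_p ≈ 111 m³/s

Direct runoff: 0.0, 37.0, 167.0, 108.0, 70.0, 45.0, 29.0, 19.0, 12.0, 8.0, 5.0, 3.0, 2.0, 0.0 m³/s; ΣQ_DR = 505.0 m³/s, peak = 167.0 m³/s.
Runoff depth d = ΣQ_DR·Δt / A = 505.0 × 1800 / (60.6 km²) = 15.00 mm.
The 1-cm UH is the DRH scaled by (10 mm)/d, so U_p = 167.0 × 10/15.00 = 111 m³/s.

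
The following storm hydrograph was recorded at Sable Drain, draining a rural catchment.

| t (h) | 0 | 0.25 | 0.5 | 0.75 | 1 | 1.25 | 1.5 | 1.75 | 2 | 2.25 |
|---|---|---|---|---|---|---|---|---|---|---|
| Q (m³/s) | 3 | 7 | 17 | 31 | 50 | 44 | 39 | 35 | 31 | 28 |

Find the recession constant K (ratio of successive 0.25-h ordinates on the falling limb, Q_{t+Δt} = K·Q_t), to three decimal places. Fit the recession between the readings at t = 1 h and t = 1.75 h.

Using the recession-limb readings at t = 1 h and t = 1.75 h: Q falls from 50 to 35 m³/s over 3 intervals.
K = (Q₂/Q₁)^(1/3) = (35/50)^(1/3) = 0.888.

K ≈ 0.888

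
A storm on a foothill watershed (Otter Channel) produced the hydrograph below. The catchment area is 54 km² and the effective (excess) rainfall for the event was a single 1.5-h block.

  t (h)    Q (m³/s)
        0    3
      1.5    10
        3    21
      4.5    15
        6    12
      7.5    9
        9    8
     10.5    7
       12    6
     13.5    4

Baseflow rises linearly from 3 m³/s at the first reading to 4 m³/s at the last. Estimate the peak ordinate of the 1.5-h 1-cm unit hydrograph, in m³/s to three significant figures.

U_p ≈ 29.6 m³/s

Direct runoff: 0.00, 6.89, 17.78, 11.67, 8.56, 5.44, 4.33, 3.22, 2.11, 0.00 m³/s; ΣQ_DR = 60.00 m³/s, peak = 17.78 m³/s.
Runoff depth d = ΣQ_DR·Δt / A = 60.00 × 5400 / (54 km²) = 6.000 mm.
The 1-cm UH is the DRH scaled by (10 mm)/d, so U_p = 17.78 × 10/6.000 = 29.6 m³/s.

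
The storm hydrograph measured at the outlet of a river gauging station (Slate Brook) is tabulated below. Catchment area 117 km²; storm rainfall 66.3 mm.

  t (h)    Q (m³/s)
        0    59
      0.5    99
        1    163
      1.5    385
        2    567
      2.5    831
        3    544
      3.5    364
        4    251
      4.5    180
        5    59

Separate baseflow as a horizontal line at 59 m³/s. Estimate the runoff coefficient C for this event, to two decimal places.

C ≈ 0.66

ΣQ_DR = 2853 m³/s; V = ΣQ_DR·Δt = 5.135 × 10^6 m³.
Runoff depth d = V / A = 43.89 mm.
C = d / P = 43.89 / 66.3 = 0.66.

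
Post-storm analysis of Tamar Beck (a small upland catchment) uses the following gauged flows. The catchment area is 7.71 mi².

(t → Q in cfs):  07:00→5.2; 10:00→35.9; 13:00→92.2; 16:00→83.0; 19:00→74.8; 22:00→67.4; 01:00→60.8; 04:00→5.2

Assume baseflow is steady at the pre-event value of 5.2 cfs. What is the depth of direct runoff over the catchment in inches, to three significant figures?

d ≈ 0.231 in

Direct runoff: 0.0, 30.7, 87.0, 77.8, 69.6, 62.2, 55.6, 0.0 cfs; ΣQ_DR = 382.9 cfs.
V = ΣQ_DR · Δt = 382.9 × 10800 s = 4.135 × 10^6 ft³.
Over A = 7.71 mi², depth = V / A = 0.231 in.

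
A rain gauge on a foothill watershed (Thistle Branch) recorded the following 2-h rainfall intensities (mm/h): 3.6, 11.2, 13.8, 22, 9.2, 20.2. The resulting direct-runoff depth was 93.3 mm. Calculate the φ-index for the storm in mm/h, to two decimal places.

φ ≈ 5.95 mm/h

Only the 5 blocks with intensity above φ contribute runoff: 11.2, 13.8, 22, 9.2, 20.2 mm/h.
Σ(I−φ)·Δt = d  ⇒  (11.2+13.8+22+9.2+20.2 − 5φ)·2 = 93.3
φ = (76.40 − 93.3/2) / 5 = 5.95 mm/h.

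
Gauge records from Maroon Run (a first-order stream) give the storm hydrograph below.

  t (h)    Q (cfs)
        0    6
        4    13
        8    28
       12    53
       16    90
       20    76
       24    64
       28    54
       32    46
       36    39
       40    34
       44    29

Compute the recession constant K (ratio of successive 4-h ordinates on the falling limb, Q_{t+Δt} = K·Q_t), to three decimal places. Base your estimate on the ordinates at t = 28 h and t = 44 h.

Using the recession-limb readings at t = 28 h and t = 44 h: Q falls from 54 to 29 cfs over 4 intervals.
K = (Q₂/Q₁)^(1/4) = (29/54)^(1/4) = 0.856.

K ≈ 0.856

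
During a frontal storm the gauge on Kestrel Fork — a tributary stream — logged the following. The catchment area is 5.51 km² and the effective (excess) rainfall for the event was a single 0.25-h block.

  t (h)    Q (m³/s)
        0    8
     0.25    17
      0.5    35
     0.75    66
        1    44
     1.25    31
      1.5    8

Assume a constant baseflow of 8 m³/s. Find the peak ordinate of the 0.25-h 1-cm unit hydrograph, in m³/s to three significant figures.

U_p ≈ 23.2 m³/s

Direct runoff: 0.0, 9.0, 27.0, 58.0, 36.0, 23.0, 0.0 m³/s; ΣQ_DR = 153.0 m³/s, peak = 58.0 m³/s.
Runoff depth d = ΣQ_DR·Δt / A = 153.0 × 900 / (5.51 km²) = 24.99 mm.
The 1-cm UH is the DRH scaled by (10 mm)/d, so U_p = 58.0 × 10/24.99 = 23.2 m³/s.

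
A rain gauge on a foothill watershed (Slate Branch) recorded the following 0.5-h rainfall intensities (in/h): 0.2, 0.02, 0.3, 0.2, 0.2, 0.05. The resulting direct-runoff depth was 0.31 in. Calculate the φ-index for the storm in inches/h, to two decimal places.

φ ≈ 0.07 in/h

Only the 4 blocks with intensity above φ contribute runoff: 0.2, 0.3, 0.2, 0.2 in/h.
Σ(I−φ)·Δt = d  ⇒  (0.2+0.3+0.2+0.2 − 4φ)·0.5 = 0.31
φ = (0.9000 − 0.31/0.5) / 4 = 0.07 in/h.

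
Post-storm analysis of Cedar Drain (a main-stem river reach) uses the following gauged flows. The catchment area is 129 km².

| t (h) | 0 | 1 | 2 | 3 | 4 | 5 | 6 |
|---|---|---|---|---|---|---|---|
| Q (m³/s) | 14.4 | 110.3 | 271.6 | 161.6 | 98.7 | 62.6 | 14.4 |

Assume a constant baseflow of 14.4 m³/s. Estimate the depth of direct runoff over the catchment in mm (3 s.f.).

d ≈ 17.7 mm

Direct runoff: 0.0, 95.9, 257.2, 147.2, 84.3, 48.2, 0.0 m³/s; ΣQ_DR = 632.8 m³/s.
V = ΣQ_DR · Δt = 632.8 × 3600 s = 2.278 × 10^6 m³.
Over A = 129 km², depth = V / A = 17.7 mm.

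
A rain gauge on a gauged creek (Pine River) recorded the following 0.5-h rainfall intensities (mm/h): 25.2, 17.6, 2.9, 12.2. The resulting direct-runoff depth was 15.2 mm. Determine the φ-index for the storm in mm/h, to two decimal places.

Only the 3 blocks with intensity above φ contribute runoff: 25.2, 17.6, 12.2 mm/h.
Σ(I−φ)·Δt = d  ⇒  (25.2+17.6+12.2 − 3φ)·0.5 = 15.2
φ = (55.00 − 15.2/0.5) / 3 = 8.20 mm/h.

φ ≈ 8.20 mm/h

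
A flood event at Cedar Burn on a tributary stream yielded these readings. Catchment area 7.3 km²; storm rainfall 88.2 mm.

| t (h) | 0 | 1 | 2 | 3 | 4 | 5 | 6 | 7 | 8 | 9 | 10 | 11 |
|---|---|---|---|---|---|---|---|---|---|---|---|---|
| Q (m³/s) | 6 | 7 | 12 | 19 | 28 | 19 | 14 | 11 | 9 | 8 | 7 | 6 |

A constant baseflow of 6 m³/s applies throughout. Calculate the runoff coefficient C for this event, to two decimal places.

ΣQ_DR = 74.00 m³/s; V = ΣQ_DR·Δt = 2.664 × 10^5 m³.
Runoff depth d = V / A = 36.49 mm.
C = d / P = 36.49 / 88.2 = 0.41.

C ≈ 0.41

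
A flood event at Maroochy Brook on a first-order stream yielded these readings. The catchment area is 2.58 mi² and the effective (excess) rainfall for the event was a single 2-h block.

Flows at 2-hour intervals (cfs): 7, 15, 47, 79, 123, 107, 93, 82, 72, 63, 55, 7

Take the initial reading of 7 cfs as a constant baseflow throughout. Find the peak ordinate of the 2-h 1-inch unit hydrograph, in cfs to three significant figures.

Direct runoff: 0.0, 8.0, 40.0, 72.0, 116.0, 100.0, 86.0, 75.0, 65.0, 56.0, 48.0, 0.0 cfs; ΣQ_DR = 666.0 cfs, peak = 116.0 cfs.
Runoff depth d = ΣQ_DR·Δt / A = 666.0 × 7200 / (2.58 mi²) = 0.8000 in.
The 1-inch UH is the DRH scaled by (1 in)/d, so U_p = 116.0 × 1/0.8000 = 145 cfs.

U_p ≈ 145 cfs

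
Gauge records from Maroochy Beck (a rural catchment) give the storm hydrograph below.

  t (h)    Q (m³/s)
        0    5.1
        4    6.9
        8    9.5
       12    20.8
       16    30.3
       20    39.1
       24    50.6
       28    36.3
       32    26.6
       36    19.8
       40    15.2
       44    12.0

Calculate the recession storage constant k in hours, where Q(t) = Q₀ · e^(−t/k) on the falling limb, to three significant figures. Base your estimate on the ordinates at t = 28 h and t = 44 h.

k ≈ 14.5 h

On the falling limb, Q drops from 36.3 to 12.0 m³/s between t = 28 h and t = 44 h (Δt = 16 h).
k = −Δt / ln(Q₂/Q₁) = −16 / ln(12.0/36.3) = 14.5 h.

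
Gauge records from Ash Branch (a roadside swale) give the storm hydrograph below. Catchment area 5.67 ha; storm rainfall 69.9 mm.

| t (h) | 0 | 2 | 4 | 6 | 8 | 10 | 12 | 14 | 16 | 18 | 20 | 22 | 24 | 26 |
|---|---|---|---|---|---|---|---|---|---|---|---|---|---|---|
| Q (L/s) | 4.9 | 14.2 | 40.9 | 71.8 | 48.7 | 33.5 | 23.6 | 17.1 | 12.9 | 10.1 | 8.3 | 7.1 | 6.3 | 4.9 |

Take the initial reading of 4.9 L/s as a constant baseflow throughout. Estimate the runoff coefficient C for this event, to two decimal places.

C ≈ 0.43

ΣQ_DR = 235.7 L/s; V = ΣQ_DR·Δt = 1.697 × 10^6 L.
Runoff depth d = V / A = 29.93 mm.
C = d / P = 29.93 / 69.9 = 0.43.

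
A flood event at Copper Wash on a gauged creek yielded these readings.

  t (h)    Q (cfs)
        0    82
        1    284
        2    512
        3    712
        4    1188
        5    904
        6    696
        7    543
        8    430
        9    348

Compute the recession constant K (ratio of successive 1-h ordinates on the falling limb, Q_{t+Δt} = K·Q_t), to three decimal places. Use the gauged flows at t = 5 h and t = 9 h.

K ≈ 0.788

Using the recession-limb readings at t = 5 h and t = 9 h: Q falls from 904 to 348 cfs over 4 intervals.
K = (Q₂/Q₁)^(1/4) = (348/904)^(1/4) = 0.788.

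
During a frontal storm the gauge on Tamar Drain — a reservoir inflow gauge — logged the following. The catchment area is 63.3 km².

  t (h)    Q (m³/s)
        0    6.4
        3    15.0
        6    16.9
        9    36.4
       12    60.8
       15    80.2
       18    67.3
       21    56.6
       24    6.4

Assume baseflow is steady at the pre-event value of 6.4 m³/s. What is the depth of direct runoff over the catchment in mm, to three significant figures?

d ≈ 49.2 mm

Direct runoff: 0.0, 8.6, 10.5, 30.0, 54.4, 73.8, 60.9, 50.2, 0.0 m³/s; ΣQ_DR = 288.4 m³/s.
V = ΣQ_DR · Δt = 288.4 × 10800 s = 3.115 × 10^6 m³.
Over A = 63.3 km², depth = V / A = 49.2 mm.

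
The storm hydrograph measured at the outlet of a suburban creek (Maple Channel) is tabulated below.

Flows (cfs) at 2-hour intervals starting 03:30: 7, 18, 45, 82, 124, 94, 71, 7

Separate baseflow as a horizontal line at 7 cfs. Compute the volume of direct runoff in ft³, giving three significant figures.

Direct-runoff ordinates (Q − Q_b): 0.0, 11.0, 38.0, 75.0, 117.0, 87.0, 64.0, 0.0 cfs.
ΣQ_DR = 392.0 cfs.
With Δt = 2 h = 7200 s, V = ΣQ_DR · Δt = 392.0 × 7200 = 2.82 × 10^6 ft³.

V ≈ 2.82 × 10^6 ft³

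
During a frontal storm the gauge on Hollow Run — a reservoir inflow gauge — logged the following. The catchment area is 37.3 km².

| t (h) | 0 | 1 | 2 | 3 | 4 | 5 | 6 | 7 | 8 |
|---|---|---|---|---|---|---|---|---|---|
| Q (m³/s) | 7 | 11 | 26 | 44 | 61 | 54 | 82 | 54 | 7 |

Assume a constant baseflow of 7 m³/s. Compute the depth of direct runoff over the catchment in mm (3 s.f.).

d ≈ 27.3 mm

Direct runoff: 0.0, 4.0, 19.0, 37.0, 54.0, 47.0, 75.0, 47.0, 0.0 m³/s; ΣQ_DR = 283.0 m³/s.
V = ΣQ_DR · Δt = 283.0 × 3600 s = 1.019 × 10^6 m³.
Over A = 37.3 km², depth = V / A = 27.3 mm.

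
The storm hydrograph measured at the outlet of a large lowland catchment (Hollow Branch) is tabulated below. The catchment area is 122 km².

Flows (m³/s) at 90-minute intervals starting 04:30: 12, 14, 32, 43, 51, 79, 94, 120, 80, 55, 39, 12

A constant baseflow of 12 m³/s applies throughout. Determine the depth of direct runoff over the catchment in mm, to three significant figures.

d ≈ 21.6 mm

Direct runoff: 0.0, 2.0, 20.0, 31.0, 39.0, 67.0, 82.0, 108.0, 68.0, 43.0, 27.0, 0.0 m³/s; ΣQ_DR = 487.0 m³/s.
V = ΣQ_DR · Δt = 487.0 × 5400 s = 2.630 × 10^6 m³.
Over A = 122 km², depth = V / A = 21.6 mm.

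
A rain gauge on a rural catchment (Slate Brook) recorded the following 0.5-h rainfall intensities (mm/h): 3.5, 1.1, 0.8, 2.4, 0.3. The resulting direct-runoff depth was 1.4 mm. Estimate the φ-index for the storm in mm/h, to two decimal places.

Only the 2 blocks with intensity above φ contribute runoff: 3.5, 2.4 mm/h.
Σ(I−φ)·Δt = d  ⇒  (3.5+2.4 − 2φ)·0.5 = 1.4
φ = (5.900 − 1.4/0.5) / 2 = 1.55 mm/h.

φ ≈ 1.55 mm/h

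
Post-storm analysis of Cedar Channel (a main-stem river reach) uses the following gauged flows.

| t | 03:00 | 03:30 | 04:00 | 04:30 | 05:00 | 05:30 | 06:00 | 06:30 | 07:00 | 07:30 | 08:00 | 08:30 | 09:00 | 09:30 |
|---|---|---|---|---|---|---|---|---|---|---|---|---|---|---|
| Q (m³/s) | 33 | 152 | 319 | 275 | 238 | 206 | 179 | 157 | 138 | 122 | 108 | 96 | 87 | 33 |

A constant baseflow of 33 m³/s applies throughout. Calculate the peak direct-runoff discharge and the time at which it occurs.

Subtracting baseflow gives direct-runoff ordinates: 0.0, 119.0, 286.0, 242.0, 205.0, 173.0, 146.0, 124.0, 105.0, 89.0, 75.0, 63.0, 54.0, 0.0 m³/s.
The maximum is 286.0 m³/s, occurring at the reading for t = 04:00.

Q_p = 286.0 m³/s at t = 04:00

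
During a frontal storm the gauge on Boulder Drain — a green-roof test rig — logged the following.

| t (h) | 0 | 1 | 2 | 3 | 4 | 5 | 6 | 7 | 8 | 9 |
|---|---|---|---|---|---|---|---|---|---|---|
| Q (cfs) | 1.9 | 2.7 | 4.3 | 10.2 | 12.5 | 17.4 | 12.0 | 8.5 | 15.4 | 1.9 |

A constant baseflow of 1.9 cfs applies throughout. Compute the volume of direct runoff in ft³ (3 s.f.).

Direct-runoff ordinates (Q − Q_b): 0.0, 0.8, 2.4, 8.3, 10.6, 15.5, 10.1, 6.6, 13.5, 0.0 cfs.
ΣQ_DR = 67.80 cfs.
With Δt = 1 h = 3600 s, V = ΣQ_DR · Δt = 67.80 × 3600 = 2.44 × 10^5 ft³.

V ≈ 2.44 × 10^5 ft³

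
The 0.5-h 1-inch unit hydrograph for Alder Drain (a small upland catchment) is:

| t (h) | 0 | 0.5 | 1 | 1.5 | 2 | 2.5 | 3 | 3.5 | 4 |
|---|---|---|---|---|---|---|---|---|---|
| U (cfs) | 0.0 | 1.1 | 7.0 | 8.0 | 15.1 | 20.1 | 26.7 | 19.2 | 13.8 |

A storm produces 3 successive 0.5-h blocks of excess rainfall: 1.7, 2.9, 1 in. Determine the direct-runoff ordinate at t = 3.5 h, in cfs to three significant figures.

Q ≈ 130 cfs

By discrete convolution, Q_j = Σ (P_i / 1 in) · U_{j−i}.
At t = 3.5 h (j=7): Q = (1.7/1)·19.2 + (2.9/1)·26.7 + (1/1)·20.1 = 130 cfs.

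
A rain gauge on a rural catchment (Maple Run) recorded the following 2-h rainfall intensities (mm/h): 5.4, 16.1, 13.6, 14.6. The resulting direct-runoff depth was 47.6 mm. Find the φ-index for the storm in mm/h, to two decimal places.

Only the 3 blocks with intensity above φ contribute runoff: 16.1, 13.6, 14.6 mm/h.
Σ(I−φ)·Δt = d  ⇒  (16.1+13.6+14.6 − 3φ)·2 = 47.6
φ = (44.30 − 47.6/2) / 3 = 6.83 mm/h.

φ ≈ 6.83 mm/h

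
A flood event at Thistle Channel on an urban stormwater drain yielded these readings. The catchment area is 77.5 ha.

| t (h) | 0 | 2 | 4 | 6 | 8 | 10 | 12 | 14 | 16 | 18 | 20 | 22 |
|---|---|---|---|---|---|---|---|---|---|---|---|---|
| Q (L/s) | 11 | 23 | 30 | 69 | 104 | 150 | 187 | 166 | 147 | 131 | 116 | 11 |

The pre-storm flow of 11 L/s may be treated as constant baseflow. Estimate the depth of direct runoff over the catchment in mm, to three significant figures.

Direct runoff: 0.0, 12.0, 19.0, 58.0, 93.0, 139.0, 176.0, 155.0, 136.0, 120.0, 105.0, 0.0 L/s; ΣQ_DR = 1013 L/s.
V = ΣQ_DR · Δt = 1013 × 7200 s = 7.294 × 10^6 L.
Over A = 77.5 ha, depth = V / A = 9.41 mm.

d ≈ 9.41 mm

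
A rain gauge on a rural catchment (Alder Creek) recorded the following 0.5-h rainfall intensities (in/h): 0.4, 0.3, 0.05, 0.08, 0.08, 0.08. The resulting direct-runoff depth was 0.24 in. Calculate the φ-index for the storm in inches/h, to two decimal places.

Only the 2 blocks with intensity above φ contribute runoff: 0.4, 0.3 in/h.
Σ(I−φ)·Δt = d  ⇒  (0.4+0.3 − 2φ)·0.5 = 0.24
φ = (0.7000 − 0.24/0.5) / 2 = 0.11 in/h.

φ ≈ 0.11 in/h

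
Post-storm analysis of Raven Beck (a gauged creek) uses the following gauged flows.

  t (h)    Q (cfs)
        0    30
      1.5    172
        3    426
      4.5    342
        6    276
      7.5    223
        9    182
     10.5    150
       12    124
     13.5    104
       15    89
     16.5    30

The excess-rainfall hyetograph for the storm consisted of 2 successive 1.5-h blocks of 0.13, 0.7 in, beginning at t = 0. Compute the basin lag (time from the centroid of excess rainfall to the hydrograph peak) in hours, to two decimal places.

t_L ≈ 0.98 h

Centroid of excess rainfall: t_c = Σ P_i·t̄_i / ΣP_i = 2.0151 h (block centres at 0.75, 2.25 h).
Hydrograph peak occurs at t = 3 h, so basin lag t_L = 3 − 2.0151 = 0.98 h.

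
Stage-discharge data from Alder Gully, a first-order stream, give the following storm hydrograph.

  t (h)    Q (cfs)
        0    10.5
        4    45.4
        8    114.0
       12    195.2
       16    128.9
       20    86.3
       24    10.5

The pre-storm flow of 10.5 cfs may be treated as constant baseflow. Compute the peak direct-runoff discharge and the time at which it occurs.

Q_p = 184.7 cfs at t = 12 h

Subtracting baseflow gives direct-runoff ordinates: 0.0, 34.9, 103.5, 184.7, 118.4, 75.8, 0.0 cfs.
The maximum is 184.7 cfs, occurring at the reading for t = 12 h.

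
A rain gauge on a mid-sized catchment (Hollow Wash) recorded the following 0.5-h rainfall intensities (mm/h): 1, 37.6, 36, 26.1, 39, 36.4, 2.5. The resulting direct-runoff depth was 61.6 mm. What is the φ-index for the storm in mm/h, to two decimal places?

φ ≈ 10.38 mm/h

Only the 5 blocks with intensity above φ contribute runoff: 37.6, 36, 26.1, 39, 36.4 mm/h.
Σ(I−φ)·Δt = d  ⇒  (37.6+36+26.1+39+36.4 − 5φ)·0.5 = 61.6
φ = (175.1 − 61.6/0.5) / 5 = 10.38 mm/h.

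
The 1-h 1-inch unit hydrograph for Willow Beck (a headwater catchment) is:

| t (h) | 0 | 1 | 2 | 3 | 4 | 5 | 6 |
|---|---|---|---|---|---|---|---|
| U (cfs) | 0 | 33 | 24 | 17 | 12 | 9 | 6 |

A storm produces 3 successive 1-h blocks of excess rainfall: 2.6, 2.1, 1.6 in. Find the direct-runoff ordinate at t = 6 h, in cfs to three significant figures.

By discrete convolution, Q_j = Σ (P_i / 1 in) · U_{j−i}.
At t = 6 h (j=6): Q = (2.6/1)·6 + (2.1/1)·9 + (1.6/1)·12 = 53.7 cfs.

Q ≈ 53.7 cfs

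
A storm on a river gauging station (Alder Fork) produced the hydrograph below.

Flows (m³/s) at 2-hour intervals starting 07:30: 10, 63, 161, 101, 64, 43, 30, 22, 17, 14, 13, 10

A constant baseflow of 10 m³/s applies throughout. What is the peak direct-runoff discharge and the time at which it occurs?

Subtracting baseflow gives direct-runoff ordinates: 0.0, 53.0, 151.0, 91.0, 54.0, 33.0, 20.0, 12.0, 7.0, 4.0, 3.0, 0.0 m³/s.
The maximum is 151.0 m³/s, occurring at the reading for t = 11:30.

Q_p = 151.0 m³/s at t = 11:30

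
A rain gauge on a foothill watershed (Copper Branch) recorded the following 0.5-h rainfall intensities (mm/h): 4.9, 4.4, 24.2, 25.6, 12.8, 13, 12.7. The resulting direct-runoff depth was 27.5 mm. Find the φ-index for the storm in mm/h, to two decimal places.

φ ≈ 6.66 mm/h

Only the 5 blocks with intensity above φ contribute runoff: 24.2, 25.6, 12.8, 13, 12.7 mm/h.
Σ(I−φ)·Δt = d  ⇒  (24.2+25.6+12.8+13+12.7 − 5φ)·0.5 = 27.5
φ = (88.30 − 27.5/0.5) / 5 = 6.66 mm/h.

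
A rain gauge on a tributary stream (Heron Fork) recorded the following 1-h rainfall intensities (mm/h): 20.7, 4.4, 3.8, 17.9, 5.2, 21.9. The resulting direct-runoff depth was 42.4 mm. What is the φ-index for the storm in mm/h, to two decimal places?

Only the 3 blocks with intensity above φ contribute runoff: 20.7, 17.9, 21.9 mm/h.
Σ(I−φ)·Δt = d  ⇒  (20.7+17.9+21.9 − 3φ)·1 = 42.4
φ = (60.50 − 42.4/1) / 3 = 6.03 mm/h.

φ ≈ 6.03 mm/h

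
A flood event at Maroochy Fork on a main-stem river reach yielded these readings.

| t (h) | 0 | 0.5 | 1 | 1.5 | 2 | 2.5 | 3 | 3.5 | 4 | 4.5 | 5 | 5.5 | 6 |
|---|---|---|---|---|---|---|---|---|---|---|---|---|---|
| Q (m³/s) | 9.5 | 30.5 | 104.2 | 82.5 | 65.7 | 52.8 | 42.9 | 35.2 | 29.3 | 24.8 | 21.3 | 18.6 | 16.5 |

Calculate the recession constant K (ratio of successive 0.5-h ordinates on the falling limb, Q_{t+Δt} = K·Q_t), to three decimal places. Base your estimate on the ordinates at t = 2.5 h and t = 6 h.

K ≈ 0.847

Using the recession-limb readings at t = 2.5 h and t = 6 h: Q falls from 52.8 to 16.5 m³/s over 7 intervals.
K = (Q₂/Q₁)^(1/7) = (16.5/52.8)^(1/7) = 0.847.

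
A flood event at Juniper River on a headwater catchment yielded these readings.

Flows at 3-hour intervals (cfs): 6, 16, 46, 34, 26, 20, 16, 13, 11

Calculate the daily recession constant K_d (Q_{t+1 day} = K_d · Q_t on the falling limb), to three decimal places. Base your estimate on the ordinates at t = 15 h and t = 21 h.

K_d ≈ 0.179

Between t = 15 h and t = 21 h the flow falls from 20 to 13 cfs over 2×3 h = 6 h.
Per-interval ratio K = (13/20)^(1/2) = 0.8062; K_d = K^(24/3) = 0.179.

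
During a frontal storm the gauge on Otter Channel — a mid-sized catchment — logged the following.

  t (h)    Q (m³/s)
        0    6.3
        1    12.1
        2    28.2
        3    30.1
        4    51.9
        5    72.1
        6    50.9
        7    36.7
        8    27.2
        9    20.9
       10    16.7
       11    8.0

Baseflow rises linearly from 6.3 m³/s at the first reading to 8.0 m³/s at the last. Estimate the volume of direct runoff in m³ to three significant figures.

V ≈ 9.91 × 10^5 m³

Direct-runoff ordinates (Q − Q_b): 0.00, 5.65, 21.59, 23.34, 44.98, 65.03, 43.67, 29.32, 19.66, 13.21, 8.85, 0.00 m³/s.
ΣQ_DR = 275.3 m³/s.
With Δt = 1 h = 3600 s, V = ΣQ_DR · Δt = 275.3 × 3600 = 9.91 × 10^5 m³.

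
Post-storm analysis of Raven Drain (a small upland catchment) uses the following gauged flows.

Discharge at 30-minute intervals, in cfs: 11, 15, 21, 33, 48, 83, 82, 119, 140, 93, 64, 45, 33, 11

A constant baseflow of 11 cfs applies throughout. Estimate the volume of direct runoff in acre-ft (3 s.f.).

V ≈ 26.6 acre-ft

Direct-runoff ordinates (Q − Q_b): 0.0, 4.0, 10.0, 22.0, 37.0, 72.0, 71.0, 108.0, 129.0, 82.0, 53.0, 34.0, 22.0, 0.0 cfs.
ΣQ_DR = 644.0 cfs.
With Δt = 0.5 h = 1800 s, V = ΣQ_DR · Δt = 644.0 × 1800 = 1.16 × 10^6 ft³ = 26.6 acre-ft.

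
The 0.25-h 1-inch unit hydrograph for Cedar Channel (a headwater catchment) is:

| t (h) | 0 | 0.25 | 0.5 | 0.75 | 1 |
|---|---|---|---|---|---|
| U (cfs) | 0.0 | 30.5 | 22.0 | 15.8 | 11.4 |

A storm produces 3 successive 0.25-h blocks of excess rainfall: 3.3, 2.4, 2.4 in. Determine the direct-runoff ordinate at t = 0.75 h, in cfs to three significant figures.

By discrete convolution, Q_j = Σ (P_i / 1 in) · U_{j−i}.
At t = 0.75 h (j=3): Q = (3.3/1)·15.8 + (2.4/1)·22.0 + (2.4/1)·30.5 = 178 cfs.

Q ≈ 178 cfs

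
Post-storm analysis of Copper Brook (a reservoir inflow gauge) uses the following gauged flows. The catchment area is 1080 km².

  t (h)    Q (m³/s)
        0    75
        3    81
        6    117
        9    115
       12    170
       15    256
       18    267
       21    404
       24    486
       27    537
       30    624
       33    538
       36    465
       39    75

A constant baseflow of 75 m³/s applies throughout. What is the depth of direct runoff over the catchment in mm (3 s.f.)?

Direct runoff: 0.0, 6.0, 42.0, 40.0, 95.0, 181.0, 192.0, 329.0, 411.0, 462.0, 549.0, 463.0, 390.0, 0.0 m³/s; ΣQ_DR = 3160 m³/s.
V = ΣQ_DR · Δt = 3160 × 10800 s = 3.413 × 10^7 m³.
Over A = 1080 km², depth = V / A = 31.6 mm.

d ≈ 31.6 mm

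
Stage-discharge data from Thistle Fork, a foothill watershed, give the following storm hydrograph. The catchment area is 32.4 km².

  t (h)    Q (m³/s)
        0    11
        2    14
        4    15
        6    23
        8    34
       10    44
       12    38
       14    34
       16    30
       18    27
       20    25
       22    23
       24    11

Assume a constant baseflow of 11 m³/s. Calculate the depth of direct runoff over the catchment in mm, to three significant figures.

Direct runoff: 0.0, 3.0, 4.0, 12.0, 23.0, 33.0, 27.0, 23.0, 19.0, 16.0, 14.0, 12.0, 0.0 m³/s; ΣQ_DR = 186.0 m³/s.
V = ΣQ_DR · Δt = 186.0 × 7200 s = 1.339 × 10^6 m³.
Over A = 32.4 km², depth = V / A = 41.3 mm.

d ≈ 41.3 mm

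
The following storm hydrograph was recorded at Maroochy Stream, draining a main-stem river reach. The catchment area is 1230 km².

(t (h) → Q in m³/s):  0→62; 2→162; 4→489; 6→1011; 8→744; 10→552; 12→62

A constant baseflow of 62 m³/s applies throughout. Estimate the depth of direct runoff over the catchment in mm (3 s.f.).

Direct runoff: 0.0, 100.0, 427.0, 949.0, 682.0, 490.0, 0.0 m³/s; ΣQ_DR = 2648 m³/s.
V = ΣQ_DR · Δt = 2648 × 7200 s = 1.907 × 10^7 m³.
Over A = 1230 km², depth = V / A = 15.5 mm.

d ≈ 15.5 mm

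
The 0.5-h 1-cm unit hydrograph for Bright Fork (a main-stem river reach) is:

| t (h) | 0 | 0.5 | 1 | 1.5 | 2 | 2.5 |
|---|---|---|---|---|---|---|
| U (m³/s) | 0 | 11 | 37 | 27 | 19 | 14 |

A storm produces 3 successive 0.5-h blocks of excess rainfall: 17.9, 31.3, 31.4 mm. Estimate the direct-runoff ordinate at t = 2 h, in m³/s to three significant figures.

By discrete convolution, Q_j = Σ (P_i / 10 mm) · U_{j−i}.
At t = 2 h (j=4): Q = (17.9/10)·19 + (31.3/10)·27 + (31.4/10)·37 = 235 m³/s.

Q ≈ 235 m³/s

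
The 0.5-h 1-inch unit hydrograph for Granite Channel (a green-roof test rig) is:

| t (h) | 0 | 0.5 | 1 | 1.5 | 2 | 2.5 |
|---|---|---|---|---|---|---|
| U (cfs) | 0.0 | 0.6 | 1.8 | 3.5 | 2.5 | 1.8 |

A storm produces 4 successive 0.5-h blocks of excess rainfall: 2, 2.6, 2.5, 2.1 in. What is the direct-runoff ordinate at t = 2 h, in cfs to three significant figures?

By discrete convolution, Q_j = Σ (P_i / 1 in) · U_{j−i}.
At t = 2 h (j=4): Q = (2/1)·2.5 + (2.6/1)·3.5 + (2.5/1)·1.8 + (2.1/1)·0.6 = 19.9 cfs.

Q ≈ 19.9 cfs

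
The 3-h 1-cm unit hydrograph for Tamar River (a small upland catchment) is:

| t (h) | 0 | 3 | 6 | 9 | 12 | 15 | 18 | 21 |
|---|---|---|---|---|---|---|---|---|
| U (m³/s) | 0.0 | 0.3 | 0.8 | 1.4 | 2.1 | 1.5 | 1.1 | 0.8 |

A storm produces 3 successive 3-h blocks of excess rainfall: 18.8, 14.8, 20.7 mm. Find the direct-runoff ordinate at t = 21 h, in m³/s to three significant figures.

By discrete convolution, Q_j = Σ (P_i / 10 mm) · U_{j−i}.
At t = 21 h (j=7): Q = (18.8/10)·0.8 + (14.8/10)·1.1 + (20.7/10)·1.5 = 6.24 m³/s.

Q ≈ 6.24 m³/s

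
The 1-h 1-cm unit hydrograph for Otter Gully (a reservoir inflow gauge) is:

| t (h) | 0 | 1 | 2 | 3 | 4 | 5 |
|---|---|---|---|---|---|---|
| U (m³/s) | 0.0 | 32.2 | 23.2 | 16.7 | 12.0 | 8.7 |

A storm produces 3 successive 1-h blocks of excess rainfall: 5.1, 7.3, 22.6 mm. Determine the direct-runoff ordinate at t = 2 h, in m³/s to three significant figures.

By discrete convolution, Q_j = Σ (P_i / 10 mm) · U_{j−i}.
At t = 2 h (j=2): Q = (5.1/10)·23.2 + (7.3/10)·32.2 + (22.6/10)·0.0 = 35.3 m³/s.

Q ≈ 35.3 m³/s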